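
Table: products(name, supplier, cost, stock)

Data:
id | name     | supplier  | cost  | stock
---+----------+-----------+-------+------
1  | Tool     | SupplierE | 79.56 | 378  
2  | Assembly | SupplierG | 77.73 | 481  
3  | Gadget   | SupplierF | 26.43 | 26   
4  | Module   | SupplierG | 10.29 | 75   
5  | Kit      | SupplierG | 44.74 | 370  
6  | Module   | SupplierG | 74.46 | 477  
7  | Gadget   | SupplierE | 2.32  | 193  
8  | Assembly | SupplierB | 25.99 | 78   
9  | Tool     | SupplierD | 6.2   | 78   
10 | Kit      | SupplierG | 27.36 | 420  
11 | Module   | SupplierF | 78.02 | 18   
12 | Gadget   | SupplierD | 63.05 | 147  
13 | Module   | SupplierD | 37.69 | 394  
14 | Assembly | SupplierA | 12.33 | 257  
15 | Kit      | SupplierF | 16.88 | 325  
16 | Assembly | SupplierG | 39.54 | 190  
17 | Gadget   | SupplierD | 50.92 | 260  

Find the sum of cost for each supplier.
SELECT supplier, SUM(cost) as result
FROM products
GROUP BY supplier

Result:
  SupplierA: 12.33
  SupplierB: 25.99
  SupplierD: 157.86
  SupplierE: 81.88
  SupplierF: 121.33
  SupplierG: 274.12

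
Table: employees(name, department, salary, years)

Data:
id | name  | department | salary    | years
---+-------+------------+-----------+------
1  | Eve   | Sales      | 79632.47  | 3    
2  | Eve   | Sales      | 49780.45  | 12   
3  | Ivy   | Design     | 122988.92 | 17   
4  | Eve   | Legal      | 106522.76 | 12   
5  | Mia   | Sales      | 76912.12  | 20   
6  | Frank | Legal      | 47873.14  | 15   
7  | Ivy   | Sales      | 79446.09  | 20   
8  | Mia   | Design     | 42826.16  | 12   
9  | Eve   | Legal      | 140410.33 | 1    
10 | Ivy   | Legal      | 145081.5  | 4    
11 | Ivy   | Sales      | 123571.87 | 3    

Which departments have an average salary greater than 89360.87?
SELECT department, AVG(salary)
FROM employees
GROUP BY department
HAVING AVG(salary) > 89360.87

Result:
  Legal: avg=109971.93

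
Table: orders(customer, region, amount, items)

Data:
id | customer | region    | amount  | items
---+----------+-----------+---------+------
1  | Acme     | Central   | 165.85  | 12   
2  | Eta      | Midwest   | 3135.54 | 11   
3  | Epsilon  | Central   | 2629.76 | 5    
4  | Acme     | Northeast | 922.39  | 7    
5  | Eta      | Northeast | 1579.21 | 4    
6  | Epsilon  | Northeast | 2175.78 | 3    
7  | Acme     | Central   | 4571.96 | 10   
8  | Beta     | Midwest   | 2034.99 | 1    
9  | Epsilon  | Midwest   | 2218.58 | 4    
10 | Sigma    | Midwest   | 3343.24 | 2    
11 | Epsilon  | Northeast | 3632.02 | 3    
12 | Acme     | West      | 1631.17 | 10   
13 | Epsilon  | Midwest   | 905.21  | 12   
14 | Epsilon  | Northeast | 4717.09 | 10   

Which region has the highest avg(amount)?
SELECT region, AVG(amount) as val
FROM orders
GROUP BY region
ORDER BY val DESC
LIMIT 1

Result: Northeast with avg(amount) = 2605.30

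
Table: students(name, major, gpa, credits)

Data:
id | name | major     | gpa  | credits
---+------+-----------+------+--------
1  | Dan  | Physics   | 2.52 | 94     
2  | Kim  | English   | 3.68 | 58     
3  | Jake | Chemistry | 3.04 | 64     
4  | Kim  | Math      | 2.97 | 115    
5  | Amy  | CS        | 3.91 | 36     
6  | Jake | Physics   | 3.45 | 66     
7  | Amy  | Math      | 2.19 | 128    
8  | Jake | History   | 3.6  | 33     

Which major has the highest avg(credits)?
SELECT major, AVG(credits) as val
FROM students
GROUP BY major
ORDER BY val DESC
LIMIT 1

Result: Math with avg(credits) = 121.50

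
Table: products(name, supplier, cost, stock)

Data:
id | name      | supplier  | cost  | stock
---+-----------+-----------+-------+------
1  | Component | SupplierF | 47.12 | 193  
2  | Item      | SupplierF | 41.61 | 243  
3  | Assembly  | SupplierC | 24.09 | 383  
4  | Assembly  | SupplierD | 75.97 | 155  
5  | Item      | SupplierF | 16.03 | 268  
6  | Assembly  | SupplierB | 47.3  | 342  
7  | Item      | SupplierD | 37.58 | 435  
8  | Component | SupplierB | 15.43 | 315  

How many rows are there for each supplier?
SELECT supplier, COUNT(*) as count
FROM products
GROUP BY supplier

Result:
  SupplierB: 2
  SupplierC: 1
  SupplierD: 2
  SupplierF: 3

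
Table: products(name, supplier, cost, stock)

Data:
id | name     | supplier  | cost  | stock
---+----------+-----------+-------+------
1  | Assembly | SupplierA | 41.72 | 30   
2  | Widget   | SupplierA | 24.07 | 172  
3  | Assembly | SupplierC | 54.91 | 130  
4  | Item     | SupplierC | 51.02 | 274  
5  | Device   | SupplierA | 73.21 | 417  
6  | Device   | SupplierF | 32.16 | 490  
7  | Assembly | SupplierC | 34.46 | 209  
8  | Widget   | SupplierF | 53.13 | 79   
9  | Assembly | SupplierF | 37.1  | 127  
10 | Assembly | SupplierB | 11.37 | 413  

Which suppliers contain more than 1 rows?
SELECT supplier, COUNT(*) as cnt
FROM products
GROUP BY supplier
HAVING COUNT(*) > 1

Result:
  SupplierA: 3
  SupplierC: 3
  SupplierF: 3

Note: HAVING filters groups after aggregation, WHERE filters rows before.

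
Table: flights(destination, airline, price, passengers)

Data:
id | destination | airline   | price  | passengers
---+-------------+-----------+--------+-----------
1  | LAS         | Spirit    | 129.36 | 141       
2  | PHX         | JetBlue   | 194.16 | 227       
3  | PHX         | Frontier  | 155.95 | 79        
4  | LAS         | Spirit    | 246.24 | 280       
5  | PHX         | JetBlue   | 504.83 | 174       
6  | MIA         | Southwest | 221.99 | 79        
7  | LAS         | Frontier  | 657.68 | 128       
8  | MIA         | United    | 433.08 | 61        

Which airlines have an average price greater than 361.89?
SELECT airline, AVG(price)
FROM flights
GROUP BY airline
HAVING AVG(price) > 361.89

Result:
  Frontier: avg=406.82
  United: avg=433.08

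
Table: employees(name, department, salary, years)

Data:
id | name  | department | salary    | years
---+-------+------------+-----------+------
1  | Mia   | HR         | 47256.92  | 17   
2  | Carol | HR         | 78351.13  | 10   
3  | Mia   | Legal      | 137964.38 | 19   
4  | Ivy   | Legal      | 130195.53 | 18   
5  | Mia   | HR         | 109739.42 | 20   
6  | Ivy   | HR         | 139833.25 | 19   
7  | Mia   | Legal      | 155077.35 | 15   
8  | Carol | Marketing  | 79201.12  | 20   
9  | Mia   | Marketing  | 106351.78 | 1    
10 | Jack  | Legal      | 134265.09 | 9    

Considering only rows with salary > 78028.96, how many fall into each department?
SELECT department, COUNT(*)
FROM employees
WHERE salary > 78028.96
GROUP BY department

Note: WHERE filters rows before grouping.

Result:
  HR: 3
  Legal: 4
  Marketing: 2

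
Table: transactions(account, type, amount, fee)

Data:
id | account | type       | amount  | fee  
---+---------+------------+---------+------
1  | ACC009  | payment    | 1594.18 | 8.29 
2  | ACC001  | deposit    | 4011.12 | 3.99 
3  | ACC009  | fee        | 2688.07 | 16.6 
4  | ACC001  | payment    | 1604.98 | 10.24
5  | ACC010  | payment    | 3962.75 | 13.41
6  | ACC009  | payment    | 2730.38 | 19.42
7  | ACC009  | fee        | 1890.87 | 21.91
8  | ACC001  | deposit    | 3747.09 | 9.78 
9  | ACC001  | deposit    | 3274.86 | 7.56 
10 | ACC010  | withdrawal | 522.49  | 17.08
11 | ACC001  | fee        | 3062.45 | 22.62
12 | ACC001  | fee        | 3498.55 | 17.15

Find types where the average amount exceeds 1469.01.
SELECT type, AVG(amount)
FROM transactions
GROUP BY type
HAVING AVG(amount) > 1469.01

Result:
  deposit: avg=3677.69
  fee: avg=2784.99
  payment: avg=2473.07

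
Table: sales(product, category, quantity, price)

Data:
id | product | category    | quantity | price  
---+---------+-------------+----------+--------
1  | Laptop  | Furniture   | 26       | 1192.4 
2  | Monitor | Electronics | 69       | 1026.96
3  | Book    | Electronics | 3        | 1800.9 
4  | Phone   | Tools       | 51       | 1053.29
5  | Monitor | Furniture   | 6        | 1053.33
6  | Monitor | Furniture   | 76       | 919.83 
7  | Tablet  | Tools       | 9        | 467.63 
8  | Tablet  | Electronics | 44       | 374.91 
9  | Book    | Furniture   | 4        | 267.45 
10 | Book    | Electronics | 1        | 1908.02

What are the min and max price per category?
SELECT category, MIN(price), MAX(price)
FROM sales
GROUP BY category

Result:
  Electronics: min=374.91, max=1908.02
  Furniture: min=267.45, max=1192.40
  Tools: min=467.63, max=1053.29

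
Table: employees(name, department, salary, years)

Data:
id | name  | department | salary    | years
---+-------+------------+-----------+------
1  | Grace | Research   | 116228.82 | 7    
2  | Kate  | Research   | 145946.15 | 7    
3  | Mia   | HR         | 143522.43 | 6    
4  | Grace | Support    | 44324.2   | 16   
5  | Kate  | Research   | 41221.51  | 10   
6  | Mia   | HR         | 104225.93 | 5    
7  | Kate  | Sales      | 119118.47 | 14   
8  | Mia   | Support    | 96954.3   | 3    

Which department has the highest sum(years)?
SELECT department, SUM(years) as val
FROM employees
GROUP BY department
ORDER BY val DESC
LIMIT 1

Result: Research with sum(years) = 24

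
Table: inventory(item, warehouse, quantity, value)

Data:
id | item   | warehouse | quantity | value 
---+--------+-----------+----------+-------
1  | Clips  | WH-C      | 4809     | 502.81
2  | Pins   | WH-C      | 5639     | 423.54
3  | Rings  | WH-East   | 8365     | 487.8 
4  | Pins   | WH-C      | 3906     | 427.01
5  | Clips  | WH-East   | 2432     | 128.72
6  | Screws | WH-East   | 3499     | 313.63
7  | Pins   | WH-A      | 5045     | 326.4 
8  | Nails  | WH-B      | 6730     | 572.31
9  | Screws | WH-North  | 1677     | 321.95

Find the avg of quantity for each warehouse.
SELECT warehouse, AVG(quantity) as result
FROM inventory
GROUP BY warehouse

Result:
  WH-A: 5045.00
  WH-B: 6730.00
  WH-C: 4784.67
  WH-East: 4765.33
  WH-North: 1677.00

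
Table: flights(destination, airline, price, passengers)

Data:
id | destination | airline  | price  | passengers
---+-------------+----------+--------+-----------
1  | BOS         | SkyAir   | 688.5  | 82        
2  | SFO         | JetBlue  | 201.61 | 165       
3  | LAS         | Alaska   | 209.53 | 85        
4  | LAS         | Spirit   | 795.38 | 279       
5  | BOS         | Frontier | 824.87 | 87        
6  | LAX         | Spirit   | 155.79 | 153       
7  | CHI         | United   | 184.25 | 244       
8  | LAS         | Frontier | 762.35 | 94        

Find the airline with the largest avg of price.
SELECT airline, AVG(price) as val
FROM flights
GROUP BY airline
ORDER BY val DESC
LIMIT 1

Result: Frontier with avg(price) = 793.61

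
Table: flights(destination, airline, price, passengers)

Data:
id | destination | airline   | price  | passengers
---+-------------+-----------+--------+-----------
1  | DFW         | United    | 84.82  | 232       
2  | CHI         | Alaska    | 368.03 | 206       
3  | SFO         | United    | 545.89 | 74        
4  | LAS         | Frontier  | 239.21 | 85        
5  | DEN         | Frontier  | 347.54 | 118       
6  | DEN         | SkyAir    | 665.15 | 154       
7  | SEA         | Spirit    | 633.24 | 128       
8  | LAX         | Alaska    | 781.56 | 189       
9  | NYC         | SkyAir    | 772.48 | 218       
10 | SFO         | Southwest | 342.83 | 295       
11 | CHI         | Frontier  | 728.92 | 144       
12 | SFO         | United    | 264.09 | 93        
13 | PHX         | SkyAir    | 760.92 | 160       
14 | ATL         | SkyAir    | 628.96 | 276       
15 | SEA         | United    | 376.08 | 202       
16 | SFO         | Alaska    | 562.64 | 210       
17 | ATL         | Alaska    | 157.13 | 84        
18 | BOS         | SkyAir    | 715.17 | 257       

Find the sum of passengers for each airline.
SELECT airline, SUM(passengers) as result
FROM flights
GROUP BY airline

Result:
  Alaska: 689
  Frontier: 347
  SkyAir: 1065
  Southwest: 295
  Spirit: 128
  United: 601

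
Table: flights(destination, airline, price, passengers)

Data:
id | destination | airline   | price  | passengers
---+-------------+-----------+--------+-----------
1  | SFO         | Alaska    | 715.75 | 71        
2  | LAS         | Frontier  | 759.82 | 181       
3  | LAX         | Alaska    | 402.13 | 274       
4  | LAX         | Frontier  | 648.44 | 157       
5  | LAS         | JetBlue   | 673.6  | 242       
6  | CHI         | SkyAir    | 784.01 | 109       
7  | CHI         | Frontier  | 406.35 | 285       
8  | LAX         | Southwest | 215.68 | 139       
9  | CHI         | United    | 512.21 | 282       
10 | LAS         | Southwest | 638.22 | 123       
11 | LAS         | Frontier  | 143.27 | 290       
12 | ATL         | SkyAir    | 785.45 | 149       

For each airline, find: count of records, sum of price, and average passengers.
SELECT airline,
       COUNT(*) as cnt,
       SUM(price) as total_price,
       AVG(passengers) as avg_passengers
FROM flights
GROUP BY airline

Result:
  Alaska: 2 records, 1117.88 total price, 172.50 avg passengers
  Frontier: 4 records, 1957.88 total price, 228.25 avg passengers
  JetBlue: 1 records, 673.60 total price, 242.00 avg passengers
  SkyAir: 2 records, 1569.46 total price, 129.00 avg passengers
  Southwest: 2 records, 853.90 total price, 131.00 avg passengers
  United: 1 records, 512.21 total price, 282.00 avg passengers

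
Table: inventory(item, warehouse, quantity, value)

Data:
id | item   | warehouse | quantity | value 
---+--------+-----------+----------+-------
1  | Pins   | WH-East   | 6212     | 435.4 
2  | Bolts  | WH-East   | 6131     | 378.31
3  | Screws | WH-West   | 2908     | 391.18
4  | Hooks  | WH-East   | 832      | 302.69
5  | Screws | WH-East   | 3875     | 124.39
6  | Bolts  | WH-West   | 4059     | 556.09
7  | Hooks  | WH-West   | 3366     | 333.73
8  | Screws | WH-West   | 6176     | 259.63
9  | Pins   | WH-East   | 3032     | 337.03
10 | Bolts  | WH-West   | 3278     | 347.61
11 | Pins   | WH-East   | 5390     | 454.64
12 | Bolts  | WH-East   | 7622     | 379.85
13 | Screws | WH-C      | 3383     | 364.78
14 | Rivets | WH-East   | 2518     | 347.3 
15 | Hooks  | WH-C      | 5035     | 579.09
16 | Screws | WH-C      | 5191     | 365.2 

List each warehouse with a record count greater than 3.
SELECT warehouse, COUNT(*) as cnt
FROM inventory
GROUP BY warehouse
HAVING COUNT(*) > 3

Result:
  WH-East: 8
  WH-West: 5

Note: HAVING filters groups after aggregation, WHERE filters rows before.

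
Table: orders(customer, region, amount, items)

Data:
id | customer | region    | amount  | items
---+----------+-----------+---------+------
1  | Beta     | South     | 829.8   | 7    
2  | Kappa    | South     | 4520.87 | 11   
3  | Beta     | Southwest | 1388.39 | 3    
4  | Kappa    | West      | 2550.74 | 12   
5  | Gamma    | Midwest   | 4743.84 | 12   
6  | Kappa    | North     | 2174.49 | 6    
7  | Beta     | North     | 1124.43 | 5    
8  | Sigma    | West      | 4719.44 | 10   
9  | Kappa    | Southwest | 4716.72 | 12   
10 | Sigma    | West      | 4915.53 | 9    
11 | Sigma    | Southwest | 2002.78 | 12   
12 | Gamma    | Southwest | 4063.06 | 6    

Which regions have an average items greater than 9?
SELECT region, AVG(items)
FROM orders
GROUP BY region
HAVING AVG(items) > 9

Result:
  Midwest: avg=12.00
  West: avg=10.33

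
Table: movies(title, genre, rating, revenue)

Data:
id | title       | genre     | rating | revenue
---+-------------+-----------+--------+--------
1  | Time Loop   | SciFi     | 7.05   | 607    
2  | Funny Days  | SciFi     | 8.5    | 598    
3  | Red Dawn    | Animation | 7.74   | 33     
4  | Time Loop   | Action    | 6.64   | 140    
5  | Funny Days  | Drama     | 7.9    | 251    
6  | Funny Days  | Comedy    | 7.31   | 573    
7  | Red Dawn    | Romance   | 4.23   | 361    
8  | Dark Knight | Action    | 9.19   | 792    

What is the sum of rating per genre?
SELECT genre, SUM(rating) as result
FROM movies
GROUP BY genre

Result:
  Action: 15.83
  Animation: 7.74
  Comedy: 7.31
  Drama: 7.90
  Romance: 4.23
  SciFi: 15.55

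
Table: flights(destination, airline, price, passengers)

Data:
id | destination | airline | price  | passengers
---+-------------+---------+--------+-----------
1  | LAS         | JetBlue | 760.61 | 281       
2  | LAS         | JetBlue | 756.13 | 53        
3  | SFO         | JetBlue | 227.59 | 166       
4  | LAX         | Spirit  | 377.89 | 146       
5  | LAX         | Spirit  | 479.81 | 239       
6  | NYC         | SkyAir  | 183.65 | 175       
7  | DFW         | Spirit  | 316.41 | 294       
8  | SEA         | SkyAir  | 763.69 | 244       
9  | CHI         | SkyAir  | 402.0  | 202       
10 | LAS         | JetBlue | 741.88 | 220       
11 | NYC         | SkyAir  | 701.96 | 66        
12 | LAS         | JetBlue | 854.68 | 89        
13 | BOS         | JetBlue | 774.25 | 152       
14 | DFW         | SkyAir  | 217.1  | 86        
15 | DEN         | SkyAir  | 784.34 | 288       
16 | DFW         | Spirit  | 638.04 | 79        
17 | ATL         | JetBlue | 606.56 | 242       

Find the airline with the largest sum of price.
SELECT airline, SUM(price) as val
FROM flights
GROUP BY airline
ORDER BY val DESC
LIMIT 1

Result: JetBlue with sum(price) = 4721.70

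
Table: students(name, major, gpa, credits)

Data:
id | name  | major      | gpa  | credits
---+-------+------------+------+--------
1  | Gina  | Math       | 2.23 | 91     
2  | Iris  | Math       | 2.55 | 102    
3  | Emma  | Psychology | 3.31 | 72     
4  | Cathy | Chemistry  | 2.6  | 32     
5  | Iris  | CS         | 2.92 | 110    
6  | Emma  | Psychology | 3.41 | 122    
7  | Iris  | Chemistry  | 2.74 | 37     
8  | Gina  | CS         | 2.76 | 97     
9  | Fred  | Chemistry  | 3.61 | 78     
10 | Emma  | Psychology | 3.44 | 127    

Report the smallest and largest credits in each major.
SELECT major, MIN(credits), MAX(credits)
FROM students
GROUP BY major

Result:
  CS: min=97, max=110
  Chemistry: min=32, max=78
  Math: min=91, max=102
  Psychology: min=72, max=127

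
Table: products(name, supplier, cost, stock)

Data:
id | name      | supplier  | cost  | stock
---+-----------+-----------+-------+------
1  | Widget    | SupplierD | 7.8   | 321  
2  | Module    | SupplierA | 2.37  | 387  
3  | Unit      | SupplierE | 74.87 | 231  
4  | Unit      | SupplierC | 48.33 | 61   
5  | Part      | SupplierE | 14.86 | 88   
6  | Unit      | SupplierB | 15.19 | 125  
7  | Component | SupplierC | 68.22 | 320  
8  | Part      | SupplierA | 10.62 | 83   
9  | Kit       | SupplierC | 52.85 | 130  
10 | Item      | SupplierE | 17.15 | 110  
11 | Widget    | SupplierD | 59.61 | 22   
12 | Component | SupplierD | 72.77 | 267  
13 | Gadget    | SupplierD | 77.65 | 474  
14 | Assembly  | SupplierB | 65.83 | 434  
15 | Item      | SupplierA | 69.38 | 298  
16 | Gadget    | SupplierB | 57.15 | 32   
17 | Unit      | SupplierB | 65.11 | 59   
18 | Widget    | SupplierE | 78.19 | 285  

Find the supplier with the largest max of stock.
SELECT supplier, MAX(stock) as val
FROM products
GROUP BY supplier
ORDER BY val DESC
LIMIT 1

Result: SupplierD with max(stock) = 474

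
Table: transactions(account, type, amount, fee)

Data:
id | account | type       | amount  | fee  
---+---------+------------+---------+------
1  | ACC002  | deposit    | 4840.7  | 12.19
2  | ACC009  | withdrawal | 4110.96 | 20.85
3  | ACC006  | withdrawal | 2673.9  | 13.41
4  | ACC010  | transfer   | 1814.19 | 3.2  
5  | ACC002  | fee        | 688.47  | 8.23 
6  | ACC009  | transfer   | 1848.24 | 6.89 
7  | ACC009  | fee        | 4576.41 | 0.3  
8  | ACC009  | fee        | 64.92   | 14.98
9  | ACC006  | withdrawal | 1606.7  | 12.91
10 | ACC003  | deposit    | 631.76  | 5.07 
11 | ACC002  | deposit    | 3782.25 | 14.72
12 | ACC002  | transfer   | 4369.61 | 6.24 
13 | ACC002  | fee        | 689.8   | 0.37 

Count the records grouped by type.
SELECT type, COUNT(*) as count
FROM transactions
GROUP BY type

Result:
  deposit: 3
  fee: 4
  transfer: 3
  withdrawal: 3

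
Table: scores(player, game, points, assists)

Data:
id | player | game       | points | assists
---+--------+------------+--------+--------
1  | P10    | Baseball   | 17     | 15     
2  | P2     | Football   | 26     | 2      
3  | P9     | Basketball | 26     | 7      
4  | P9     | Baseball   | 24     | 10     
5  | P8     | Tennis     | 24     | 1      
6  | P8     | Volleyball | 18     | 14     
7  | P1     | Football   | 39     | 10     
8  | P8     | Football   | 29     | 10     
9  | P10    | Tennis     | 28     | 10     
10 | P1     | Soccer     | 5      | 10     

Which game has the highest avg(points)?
SELECT game, AVG(points) as val
FROM scores
GROUP BY game
ORDER BY val DESC
LIMIT 1

Result: Football with avg(points) = 31.33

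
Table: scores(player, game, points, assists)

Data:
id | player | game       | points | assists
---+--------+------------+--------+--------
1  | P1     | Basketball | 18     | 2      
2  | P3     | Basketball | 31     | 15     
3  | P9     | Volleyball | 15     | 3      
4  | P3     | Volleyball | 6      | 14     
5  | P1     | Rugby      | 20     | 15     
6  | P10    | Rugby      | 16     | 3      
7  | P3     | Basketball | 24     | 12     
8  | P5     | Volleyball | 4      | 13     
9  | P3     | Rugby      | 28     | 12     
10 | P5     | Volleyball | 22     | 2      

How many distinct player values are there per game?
SELECT game, COUNT(DISTINCT player)
FROM scores
GROUP BY game

Result:
  Basketball: 2 distinct
  Rugby: 3 distinct
  Volleyball: 3 distinct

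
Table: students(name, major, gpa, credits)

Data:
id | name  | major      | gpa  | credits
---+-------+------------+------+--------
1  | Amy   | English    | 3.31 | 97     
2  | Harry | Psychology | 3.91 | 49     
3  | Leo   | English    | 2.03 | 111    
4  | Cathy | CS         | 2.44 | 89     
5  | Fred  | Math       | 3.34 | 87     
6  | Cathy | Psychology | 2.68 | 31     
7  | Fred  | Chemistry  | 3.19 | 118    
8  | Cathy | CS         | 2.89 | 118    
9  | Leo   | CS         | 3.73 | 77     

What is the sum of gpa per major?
SELECT major, SUM(gpa) as result
FROM students
GROUP BY major

Result:
  CS: 9.06
  Chemistry: 3.19
  English: 5.34
  Math: 3.34
  Psychology: 6.59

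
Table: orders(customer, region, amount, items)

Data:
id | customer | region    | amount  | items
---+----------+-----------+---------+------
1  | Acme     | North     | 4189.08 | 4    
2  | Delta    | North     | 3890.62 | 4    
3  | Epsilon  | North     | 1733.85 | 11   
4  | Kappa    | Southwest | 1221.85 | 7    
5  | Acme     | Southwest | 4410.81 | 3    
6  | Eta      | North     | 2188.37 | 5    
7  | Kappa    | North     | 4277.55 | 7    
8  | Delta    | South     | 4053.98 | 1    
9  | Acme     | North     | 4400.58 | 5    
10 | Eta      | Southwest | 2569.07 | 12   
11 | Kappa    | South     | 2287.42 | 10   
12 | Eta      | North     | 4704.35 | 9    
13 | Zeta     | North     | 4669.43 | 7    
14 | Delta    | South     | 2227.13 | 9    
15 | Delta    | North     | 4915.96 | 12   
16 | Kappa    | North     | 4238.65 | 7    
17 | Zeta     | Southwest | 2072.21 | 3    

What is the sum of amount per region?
SELECT region, SUM(amount) as result
FROM orders
GROUP BY region

Result:
  North: 39208.44
  South: 8568.53
  Southwest: 10273.94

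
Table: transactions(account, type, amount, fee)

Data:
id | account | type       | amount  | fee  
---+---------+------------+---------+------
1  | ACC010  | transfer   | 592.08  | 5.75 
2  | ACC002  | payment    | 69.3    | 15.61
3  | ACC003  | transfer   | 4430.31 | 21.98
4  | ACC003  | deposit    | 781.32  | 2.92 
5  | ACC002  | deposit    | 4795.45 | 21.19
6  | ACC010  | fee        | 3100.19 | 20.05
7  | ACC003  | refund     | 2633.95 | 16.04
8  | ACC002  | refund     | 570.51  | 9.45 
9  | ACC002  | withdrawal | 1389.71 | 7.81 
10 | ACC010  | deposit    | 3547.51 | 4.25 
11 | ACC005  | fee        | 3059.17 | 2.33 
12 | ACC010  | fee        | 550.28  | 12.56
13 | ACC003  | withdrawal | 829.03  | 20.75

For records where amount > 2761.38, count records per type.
SELECT type, COUNT(*)
FROM transactions
WHERE amount > 2761.38
GROUP BY type

Note: WHERE filters rows before grouping.

Result:
  deposit: 2
  fee: 2
  transfer: 1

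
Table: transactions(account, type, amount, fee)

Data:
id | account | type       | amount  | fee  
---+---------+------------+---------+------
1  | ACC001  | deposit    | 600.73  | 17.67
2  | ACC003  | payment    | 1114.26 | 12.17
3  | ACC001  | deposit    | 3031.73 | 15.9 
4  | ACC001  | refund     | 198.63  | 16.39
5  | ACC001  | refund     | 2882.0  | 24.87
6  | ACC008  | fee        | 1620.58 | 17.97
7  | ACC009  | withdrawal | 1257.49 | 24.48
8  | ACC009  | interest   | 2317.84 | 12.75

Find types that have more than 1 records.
SELECT type, COUNT(*) as cnt
FROM transactions
GROUP BY type
HAVING COUNT(*) > 1

Result:
  deposit: 2
  refund: 2

Note: HAVING filters groups after aggregation, WHERE filters rows before.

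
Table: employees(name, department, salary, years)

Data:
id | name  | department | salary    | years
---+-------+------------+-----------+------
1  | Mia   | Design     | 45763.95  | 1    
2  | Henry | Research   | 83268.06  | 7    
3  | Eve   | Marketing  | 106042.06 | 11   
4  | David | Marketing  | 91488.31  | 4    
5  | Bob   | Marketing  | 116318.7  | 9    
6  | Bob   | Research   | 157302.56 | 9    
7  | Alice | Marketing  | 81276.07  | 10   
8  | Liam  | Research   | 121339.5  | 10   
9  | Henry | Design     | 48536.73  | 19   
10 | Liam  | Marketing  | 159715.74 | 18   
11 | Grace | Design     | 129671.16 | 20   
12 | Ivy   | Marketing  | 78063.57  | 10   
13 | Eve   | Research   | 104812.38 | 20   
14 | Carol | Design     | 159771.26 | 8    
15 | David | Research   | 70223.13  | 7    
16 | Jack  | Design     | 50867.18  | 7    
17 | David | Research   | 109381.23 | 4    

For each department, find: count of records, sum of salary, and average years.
SELECT department,
       COUNT(*) as cnt,
       SUM(salary) as total_salary,
       AVG(years) as avg_years
FROM employees
GROUP BY department

Result:
  Design: 5 records, 434610.28 total salary, 11.00 avg years
  Marketing: 6 records, 632904.45 total salary, 10.33 avg years
  Research: 6 records, 646326.86 total salary, 9.50 avg years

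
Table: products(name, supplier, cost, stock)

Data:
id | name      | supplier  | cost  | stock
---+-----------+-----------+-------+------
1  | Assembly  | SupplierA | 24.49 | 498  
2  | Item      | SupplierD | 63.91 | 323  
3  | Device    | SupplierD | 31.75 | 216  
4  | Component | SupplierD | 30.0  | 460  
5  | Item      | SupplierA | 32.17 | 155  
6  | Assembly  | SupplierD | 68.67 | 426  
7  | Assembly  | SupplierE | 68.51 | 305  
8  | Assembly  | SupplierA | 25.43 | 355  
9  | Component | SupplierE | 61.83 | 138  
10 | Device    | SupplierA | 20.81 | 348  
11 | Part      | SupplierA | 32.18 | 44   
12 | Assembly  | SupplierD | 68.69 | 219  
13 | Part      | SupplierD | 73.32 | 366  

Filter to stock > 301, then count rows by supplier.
SELECT supplier, COUNT(*)
FROM products
WHERE stock > 301
GROUP BY supplier

Note: WHERE filters rows before grouping.

Result:
  SupplierA: 3
  SupplierD: 4
  SupplierE: 1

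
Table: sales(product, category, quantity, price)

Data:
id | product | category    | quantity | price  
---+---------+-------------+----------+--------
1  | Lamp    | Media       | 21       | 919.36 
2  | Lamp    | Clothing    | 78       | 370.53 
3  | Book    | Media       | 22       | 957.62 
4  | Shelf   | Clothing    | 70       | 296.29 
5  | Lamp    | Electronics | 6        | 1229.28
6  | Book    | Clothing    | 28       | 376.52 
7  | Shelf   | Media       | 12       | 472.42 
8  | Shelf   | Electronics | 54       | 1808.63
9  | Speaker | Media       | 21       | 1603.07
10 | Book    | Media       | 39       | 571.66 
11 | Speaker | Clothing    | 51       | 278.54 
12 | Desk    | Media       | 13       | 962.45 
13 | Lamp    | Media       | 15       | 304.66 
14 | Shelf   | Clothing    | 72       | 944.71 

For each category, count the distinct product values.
SELECT category, COUNT(DISTINCT product)
FROM sales
GROUP BY category

Result:
  Clothing: 4 distinct
  Electronics: 2 distinct
  Media: 5 distinct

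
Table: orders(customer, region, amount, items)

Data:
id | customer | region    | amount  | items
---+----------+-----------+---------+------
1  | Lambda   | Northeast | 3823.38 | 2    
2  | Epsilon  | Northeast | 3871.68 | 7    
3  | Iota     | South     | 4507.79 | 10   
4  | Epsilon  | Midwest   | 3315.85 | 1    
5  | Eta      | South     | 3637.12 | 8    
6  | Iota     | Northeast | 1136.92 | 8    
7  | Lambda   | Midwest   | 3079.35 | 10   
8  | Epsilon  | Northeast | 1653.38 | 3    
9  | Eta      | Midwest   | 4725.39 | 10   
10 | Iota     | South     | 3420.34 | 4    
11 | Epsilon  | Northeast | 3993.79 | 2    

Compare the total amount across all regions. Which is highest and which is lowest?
SELECT region, SUM(amount)
FROM orders
GROUP BY region
ORDER BY SUM(amount)

All groups:
  Midwest: 11120.59
  South: 11565.25
  Northeast: 14479.15

Highest: Northeast (14479.15)
Lowest: Midwest (11120.59)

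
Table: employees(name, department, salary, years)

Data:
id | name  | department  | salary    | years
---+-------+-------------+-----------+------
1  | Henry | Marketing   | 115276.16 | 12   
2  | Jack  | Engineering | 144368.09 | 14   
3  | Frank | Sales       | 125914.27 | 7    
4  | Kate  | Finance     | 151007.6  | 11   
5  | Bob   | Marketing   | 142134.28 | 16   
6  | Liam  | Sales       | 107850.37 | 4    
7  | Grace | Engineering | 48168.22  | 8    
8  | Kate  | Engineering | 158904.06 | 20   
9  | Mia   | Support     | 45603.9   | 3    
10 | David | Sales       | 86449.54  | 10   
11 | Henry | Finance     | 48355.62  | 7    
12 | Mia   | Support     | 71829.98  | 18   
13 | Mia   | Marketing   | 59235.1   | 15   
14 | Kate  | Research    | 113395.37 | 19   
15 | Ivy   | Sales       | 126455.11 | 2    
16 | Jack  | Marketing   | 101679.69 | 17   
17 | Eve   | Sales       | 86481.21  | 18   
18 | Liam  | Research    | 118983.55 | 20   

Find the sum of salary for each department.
SELECT department, SUM(salary) as result
FROM employees
GROUP BY department

Result:
  Engineering: 351440.37
  Finance: 199363.22
  Marketing: 418325.23
  Research: 232378.92
  Sales: 533150.50
  Support: 117433.88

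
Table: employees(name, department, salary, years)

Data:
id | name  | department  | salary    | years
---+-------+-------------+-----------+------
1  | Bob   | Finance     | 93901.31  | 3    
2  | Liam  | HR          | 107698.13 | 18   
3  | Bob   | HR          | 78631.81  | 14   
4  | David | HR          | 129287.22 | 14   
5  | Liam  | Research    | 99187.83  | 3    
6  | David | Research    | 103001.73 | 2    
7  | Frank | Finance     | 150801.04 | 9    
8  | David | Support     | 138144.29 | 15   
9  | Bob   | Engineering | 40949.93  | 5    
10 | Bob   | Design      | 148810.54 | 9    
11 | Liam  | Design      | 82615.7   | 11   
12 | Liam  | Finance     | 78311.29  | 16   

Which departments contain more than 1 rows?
SELECT department, COUNT(*) as cnt
FROM employees
GROUP BY department
HAVING COUNT(*) > 1

Result:
  Design: 2
  Finance: 3
  HR: 3
  Research: 2

Note: HAVING filters groups after aggregation, WHERE filters rows before.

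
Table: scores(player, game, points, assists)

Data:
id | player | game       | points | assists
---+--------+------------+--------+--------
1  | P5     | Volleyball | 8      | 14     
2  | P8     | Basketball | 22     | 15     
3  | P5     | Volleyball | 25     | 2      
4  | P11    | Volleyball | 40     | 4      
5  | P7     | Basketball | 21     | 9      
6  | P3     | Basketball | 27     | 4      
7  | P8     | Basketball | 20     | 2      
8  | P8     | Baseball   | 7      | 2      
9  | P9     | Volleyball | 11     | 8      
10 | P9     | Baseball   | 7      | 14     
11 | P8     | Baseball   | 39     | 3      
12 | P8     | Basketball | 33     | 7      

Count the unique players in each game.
SELECT game, COUNT(DISTINCT player)
FROM scores
GROUP BY game

Result:
  Baseball: 2 distinct
  Basketball: 3 distinct
  Volleyball: 3 distinct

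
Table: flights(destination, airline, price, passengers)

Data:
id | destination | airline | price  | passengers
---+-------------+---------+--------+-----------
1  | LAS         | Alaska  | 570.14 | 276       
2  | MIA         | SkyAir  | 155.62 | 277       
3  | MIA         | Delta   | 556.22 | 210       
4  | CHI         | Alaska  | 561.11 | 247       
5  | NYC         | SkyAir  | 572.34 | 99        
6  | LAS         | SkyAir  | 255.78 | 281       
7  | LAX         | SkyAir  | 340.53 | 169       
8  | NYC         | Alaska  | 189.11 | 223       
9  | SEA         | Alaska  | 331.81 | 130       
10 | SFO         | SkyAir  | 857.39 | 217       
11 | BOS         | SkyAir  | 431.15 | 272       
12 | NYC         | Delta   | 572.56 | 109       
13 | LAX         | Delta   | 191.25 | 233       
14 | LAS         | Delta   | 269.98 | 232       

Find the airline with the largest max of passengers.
SELECT airline, MAX(passengers) as val
FROM flights
GROUP BY airline
ORDER BY val DESC
LIMIT 1

Result: SkyAir with max(passengers) = 281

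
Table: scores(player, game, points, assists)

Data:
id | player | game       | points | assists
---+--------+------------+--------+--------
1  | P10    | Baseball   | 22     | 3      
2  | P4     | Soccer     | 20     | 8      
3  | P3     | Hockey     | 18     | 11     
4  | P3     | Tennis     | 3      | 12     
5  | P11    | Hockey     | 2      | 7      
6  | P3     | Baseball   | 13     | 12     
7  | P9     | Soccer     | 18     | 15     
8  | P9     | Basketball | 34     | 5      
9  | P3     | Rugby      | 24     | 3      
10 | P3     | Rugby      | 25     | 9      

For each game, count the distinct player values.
SELECT game, COUNT(DISTINCT player)
FROM scores
GROUP BY game

Result:
  Baseball: 2 distinct
  Basketball: 1 distinct
  Hockey: 2 distinct
  Rugby: 1 distinct
  Soccer: 2 distinct
  Tennis: 1 distinct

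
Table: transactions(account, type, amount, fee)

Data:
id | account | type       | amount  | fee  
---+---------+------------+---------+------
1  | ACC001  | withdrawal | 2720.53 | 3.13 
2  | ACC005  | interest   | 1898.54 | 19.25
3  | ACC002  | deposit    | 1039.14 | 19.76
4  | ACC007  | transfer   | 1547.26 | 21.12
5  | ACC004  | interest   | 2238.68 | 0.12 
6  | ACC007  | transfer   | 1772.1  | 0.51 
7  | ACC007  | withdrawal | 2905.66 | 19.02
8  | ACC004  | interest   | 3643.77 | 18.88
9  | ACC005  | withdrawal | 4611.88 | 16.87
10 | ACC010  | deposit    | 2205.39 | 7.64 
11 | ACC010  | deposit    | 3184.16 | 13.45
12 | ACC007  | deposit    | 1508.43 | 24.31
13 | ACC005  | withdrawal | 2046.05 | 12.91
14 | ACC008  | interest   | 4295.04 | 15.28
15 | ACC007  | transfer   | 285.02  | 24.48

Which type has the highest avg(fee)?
SELECT type, AVG(fee) as val
FROM transactions
GROUP BY type
ORDER BY val DESC
LIMIT 1

Result: deposit with avg(fee) = 16.29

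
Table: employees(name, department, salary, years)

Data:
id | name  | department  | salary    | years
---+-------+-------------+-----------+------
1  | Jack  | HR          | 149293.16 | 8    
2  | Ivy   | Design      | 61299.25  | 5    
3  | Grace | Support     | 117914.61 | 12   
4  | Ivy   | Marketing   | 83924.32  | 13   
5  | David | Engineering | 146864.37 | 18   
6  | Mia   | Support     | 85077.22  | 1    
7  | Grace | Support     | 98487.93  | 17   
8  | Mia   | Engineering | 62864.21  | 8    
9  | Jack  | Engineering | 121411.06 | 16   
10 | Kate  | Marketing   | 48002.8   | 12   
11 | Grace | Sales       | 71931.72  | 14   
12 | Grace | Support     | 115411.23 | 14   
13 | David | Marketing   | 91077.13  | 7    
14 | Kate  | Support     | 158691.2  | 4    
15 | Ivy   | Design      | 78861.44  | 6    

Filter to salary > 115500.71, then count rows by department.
SELECT department, COUNT(*)
FROM employees
WHERE salary > 115500.71
GROUP BY department

Note: WHERE filters rows before grouping.

Result:
  Engineering: 2
  HR: 1
  Support: 2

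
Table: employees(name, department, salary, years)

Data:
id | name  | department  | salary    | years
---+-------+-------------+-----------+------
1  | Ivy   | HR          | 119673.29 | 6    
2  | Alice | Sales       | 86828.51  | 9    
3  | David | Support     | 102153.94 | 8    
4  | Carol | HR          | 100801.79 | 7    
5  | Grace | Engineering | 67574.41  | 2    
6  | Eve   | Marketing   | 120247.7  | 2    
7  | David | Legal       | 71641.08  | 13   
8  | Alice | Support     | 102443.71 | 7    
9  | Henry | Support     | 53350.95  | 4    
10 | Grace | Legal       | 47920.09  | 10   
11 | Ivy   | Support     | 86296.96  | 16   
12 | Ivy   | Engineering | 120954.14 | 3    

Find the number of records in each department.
SELECT department, COUNT(*) as count
FROM employees
GROUP BY department

Result:
  Engineering: 2
  HR: 2
  Legal: 2
  Marketing: 1
  Sales: 1
  Support: 4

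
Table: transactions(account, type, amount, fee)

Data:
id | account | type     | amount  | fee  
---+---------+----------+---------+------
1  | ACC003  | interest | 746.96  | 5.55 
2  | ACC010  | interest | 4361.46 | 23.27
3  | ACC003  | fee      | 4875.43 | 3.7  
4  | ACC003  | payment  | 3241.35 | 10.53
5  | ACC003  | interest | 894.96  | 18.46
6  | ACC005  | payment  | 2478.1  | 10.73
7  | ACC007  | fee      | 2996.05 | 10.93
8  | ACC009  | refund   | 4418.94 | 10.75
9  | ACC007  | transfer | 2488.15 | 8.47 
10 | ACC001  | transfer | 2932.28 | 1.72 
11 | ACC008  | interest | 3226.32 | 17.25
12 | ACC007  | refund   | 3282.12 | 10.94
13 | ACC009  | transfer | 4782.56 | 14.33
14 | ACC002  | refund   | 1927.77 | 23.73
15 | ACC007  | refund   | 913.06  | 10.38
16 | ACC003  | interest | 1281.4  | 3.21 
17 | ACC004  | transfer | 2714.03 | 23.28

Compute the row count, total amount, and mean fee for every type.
SELECT type,
       COUNT(*) as cnt,
       SUM(amount) as total_amount,
       AVG(fee) as avg_fee
FROM transactions
GROUP BY type

Result:
  fee: 2 records, 7871.48 total amount, 7.32 avg fee
  interest: 5 records, 10511.10 total amount, 13.55 avg fee
  payment: 2 records, 5719.45 total amount, 10.63 avg fee
  refund: 4 records, 10541.89 total amount, 13.95 avg fee
  transfer: 4 records, 12917.02 total amount, 11.95 avg fee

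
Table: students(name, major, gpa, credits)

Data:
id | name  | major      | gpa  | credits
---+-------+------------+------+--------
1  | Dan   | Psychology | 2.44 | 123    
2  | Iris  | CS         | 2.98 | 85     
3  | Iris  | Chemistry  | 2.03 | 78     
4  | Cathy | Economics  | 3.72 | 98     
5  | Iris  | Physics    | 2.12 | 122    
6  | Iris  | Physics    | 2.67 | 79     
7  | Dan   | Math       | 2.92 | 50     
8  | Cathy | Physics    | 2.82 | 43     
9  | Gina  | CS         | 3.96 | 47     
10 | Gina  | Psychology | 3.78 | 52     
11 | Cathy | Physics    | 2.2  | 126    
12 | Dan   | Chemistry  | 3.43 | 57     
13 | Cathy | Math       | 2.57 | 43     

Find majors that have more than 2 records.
SELECT major, COUNT(*) as cnt
FROM students
GROUP BY major
HAVING COUNT(*) > 2

Result:
  Physics: 4

Note: HAVING filters groups after aggregation, WHERE filters rows before.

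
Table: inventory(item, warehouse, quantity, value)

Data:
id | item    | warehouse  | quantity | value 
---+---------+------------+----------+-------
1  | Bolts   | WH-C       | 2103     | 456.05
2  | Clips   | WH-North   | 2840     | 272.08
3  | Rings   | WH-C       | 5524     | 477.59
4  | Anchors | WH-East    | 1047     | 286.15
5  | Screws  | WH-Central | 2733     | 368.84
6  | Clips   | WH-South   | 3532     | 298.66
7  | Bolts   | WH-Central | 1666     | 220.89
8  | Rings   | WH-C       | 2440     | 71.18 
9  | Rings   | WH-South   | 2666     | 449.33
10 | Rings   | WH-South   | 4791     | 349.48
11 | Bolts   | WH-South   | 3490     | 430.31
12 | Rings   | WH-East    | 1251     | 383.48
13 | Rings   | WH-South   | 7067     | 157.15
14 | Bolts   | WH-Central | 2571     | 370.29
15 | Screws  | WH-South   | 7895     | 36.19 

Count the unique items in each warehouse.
SELECT warehouse, COUNT(DISTINCT item)
FROM inventory
GROUP BY warehouse

Result:
  WH-C: 2 distinct
  WH-Central: 2 distinct
  WH-East: 2 distinct
  WH-North: 1 distinct
  WH-South: 4 distinct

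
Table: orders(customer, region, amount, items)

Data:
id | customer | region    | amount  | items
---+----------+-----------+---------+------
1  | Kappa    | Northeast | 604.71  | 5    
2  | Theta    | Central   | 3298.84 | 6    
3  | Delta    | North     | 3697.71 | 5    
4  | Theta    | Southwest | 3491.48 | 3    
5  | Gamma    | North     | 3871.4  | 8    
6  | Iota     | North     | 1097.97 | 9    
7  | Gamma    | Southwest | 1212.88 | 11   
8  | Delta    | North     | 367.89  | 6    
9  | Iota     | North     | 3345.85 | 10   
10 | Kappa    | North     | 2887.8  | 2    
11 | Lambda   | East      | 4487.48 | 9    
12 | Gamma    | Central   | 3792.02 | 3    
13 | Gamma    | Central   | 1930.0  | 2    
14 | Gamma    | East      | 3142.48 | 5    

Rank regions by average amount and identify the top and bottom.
SELECT region, AVG(amount)
FROM orders
GROUP BY region
ORDER BY AVG(amount)

All groups:
  Northeast: 604.71
  Southwest: 2352.18
  North: 2544.77
  Central: 3006.95
  East: 3814.98

Highest: East (3814.98)
Lowest: Northeast (604.71)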